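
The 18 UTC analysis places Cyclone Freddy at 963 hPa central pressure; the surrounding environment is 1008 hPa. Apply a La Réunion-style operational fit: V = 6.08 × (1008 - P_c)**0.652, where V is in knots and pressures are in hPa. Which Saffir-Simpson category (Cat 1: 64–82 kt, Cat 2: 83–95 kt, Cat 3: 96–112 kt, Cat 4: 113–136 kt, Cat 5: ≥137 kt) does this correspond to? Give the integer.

1

ΔP = 1008 − 963 = 45 hPa.
V ≈ 6.08 × 45^0.652 = 6.08 × 11.96 ≈ 73 kt.
73 kt falls in the Category 1 band.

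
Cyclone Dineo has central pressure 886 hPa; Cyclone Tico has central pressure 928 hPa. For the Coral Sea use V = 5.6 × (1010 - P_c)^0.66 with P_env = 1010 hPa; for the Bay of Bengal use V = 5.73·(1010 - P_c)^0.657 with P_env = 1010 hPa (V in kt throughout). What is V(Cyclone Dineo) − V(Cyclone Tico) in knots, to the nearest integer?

31 kt

Cyclone Dineo: ΔP = 124; V ≈ 5.6 × 124^0.66 ≈ 134.85 kt.
Cyclone Tico: ΔP = 82; V ≈ 5.73 × 82^0.657 ≈ 103.64 kt.
Difference ≈ 134.85 − 103.64 = 31.21 → 31 kt.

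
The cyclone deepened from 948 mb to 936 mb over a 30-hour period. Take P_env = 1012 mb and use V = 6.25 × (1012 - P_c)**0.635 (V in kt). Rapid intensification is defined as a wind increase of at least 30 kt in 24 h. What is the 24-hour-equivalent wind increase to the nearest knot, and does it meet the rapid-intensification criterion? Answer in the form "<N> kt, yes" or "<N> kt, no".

V₁: ΔP = 64, V ≈ 6.25 × 64^0.635 ≈ 87.66 kt.
V₂: ΔP = 76, V ≈ 6.25 × 76^0.635 ≈ 97.77 kt.
ΔV over 30 h = 10.11 kt → 24 h equivalent = 10.11 × 24/30 ≈ 8.09 kt.
8 kt < 30 kt ⇒ not rapid intensification.

8 kt, no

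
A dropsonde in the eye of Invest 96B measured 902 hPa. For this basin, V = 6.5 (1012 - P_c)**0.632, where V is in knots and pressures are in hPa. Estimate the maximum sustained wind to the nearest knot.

ΔP = 1012 − 902 = 110 hPa.
110^0.632 ≈ 19.506.
V ≈ 6.5 × 19.506 ≈ 126.8 kt.

127 kt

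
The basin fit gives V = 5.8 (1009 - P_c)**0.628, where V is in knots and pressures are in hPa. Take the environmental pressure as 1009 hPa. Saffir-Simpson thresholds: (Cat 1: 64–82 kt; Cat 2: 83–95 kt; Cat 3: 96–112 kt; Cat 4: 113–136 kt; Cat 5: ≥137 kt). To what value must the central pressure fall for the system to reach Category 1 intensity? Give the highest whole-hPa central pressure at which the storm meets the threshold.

Category 1 begins at V = 64 kt.
Required ΔP = (64/5.8)^(1/0.628) = 11.034^1.592 ≈ 45.75 hPa.
P_c ≤ 1009 − 45.75 = 963.25, so the highest integer P_c is 963 hPa.

963 hPa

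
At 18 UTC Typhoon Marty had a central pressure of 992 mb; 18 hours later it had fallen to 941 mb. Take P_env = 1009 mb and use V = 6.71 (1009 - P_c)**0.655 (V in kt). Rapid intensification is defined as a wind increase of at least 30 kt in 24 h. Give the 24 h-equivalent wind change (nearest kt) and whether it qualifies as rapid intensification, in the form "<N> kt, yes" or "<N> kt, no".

85 kt, yes

V₁: ΔP = 17, V ≈ 6.71 × 17^0.655 ≈ 42.92 kt.
V₂: ΔP = 68, V ≈ 6.71 × 68^0.655 ≈ 106.42 kt.
ΔV over 18 h = 63.50 kt → 24 h equivalent = 63.50 × 24/18 ≈ 84.67 kt.
85 kt ≥ 30 kt ⇒ rapid intensification.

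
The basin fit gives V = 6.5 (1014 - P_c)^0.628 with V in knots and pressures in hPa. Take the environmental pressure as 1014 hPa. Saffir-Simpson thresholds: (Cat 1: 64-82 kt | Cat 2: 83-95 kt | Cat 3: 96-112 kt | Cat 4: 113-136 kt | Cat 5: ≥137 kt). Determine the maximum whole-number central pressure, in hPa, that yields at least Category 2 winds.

Category 2 begins at V = 83 kt.
Required ΔP = (83/6.5)^(1/0.628) = 12.769^1.592 ≈ 57.73 hPa.
P_c ≤ 1014 − 57.73 = 956.27, so the highest integer P_c is 956 hPa.

956 hPa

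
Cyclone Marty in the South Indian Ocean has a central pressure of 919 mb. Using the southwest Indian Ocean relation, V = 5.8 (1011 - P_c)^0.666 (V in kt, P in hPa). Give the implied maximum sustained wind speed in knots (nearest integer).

118 kt

ΔP = 1011 − 919 = 92 mb.
92^0.666 ≈ 20.318.
V ≈ 5.8 × 20.318 ≈ 117.8 kt.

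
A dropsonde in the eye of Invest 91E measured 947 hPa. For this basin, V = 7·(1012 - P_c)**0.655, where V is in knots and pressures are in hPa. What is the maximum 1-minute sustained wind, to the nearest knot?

108 kt

ΔP = 1012 − 947 = 65 hPa.
65^0.655 ≈ 15.398.
V ≈ 7 × 15.398 ≈ 107.8 kt.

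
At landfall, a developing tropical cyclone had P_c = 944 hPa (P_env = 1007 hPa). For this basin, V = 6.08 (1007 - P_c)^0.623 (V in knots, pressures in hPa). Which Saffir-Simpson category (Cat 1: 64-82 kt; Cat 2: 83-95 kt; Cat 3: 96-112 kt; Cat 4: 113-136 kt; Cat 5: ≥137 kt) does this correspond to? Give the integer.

1

ΔP = 1007 − 944 = 63 hPa.
V ≈ 6.08 × 63^0.623 = 6.08 × 13.21 ≈ 80 kt.
80 kt falls in the Category 1 band.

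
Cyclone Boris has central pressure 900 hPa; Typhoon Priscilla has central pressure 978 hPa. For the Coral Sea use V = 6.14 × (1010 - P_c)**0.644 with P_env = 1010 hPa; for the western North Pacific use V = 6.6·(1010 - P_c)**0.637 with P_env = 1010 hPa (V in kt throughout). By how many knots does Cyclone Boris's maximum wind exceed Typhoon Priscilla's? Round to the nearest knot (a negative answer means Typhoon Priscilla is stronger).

Cyclone Boris: ΔP = 110; V ≈ 6.14 × 110^0.644 ≈ 126.71 kt.
Typhoon Priscilla: ΔP = 32; V ≈ 6.6 × 32^0.637 ≈ 60.02 kt.
Difference ≈ 126.71 − 60.02 = 66.69 → 67 kt.

67 kt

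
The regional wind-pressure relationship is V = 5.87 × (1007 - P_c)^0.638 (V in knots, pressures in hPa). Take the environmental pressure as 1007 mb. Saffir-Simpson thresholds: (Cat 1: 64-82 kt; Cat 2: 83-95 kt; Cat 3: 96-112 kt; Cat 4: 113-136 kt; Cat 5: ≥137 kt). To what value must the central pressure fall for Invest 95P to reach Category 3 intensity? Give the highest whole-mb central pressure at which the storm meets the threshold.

Category 3 begins at V = 96 kt.
Required ΔP = (96/5.87)^(1/0.638) = 16.354^1.567 ≈ 79.84 mb.
P_c ≤ 1007 − 79.84 = 927.16, so the highest integer P_c is 927 mb.

927 mb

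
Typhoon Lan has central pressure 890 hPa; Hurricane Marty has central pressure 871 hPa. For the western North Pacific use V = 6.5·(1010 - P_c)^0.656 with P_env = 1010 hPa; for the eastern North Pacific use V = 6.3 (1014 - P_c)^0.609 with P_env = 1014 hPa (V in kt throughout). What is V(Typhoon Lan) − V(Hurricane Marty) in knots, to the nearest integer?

21 kt

Typhoon Lan: ΔP = 120; V ≈ 6.5 × 120^0.656 ≈ 150.26 kt.
Hurricane Marty: ΔP = 143; V ≈ 6.3 × 143^0.609 ≈ 129.40 kt.
Difference ≈ 150.26 − 129.40 = 20.86 → 21 kt.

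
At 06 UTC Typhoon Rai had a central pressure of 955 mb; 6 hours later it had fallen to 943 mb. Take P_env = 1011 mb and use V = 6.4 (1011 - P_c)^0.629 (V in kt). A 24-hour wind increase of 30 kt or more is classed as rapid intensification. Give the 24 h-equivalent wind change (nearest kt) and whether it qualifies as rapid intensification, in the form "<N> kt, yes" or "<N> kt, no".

V₁: ΔP = 56, V ≈ 6.4 × 56^0.629 ≈ 80.50 kt.
V₂: ΔP = 68, V ≈ 6.4 × 68^0.629 ≈ 90.96 kt.
ΔV over 6 h = 10.46 kt → 24 h equivalent = 10.46 × 24/6 ≈ 41.84 kt.
42 kt ≥ 30 kt ⇒ rapid intensification.

42 kt, yes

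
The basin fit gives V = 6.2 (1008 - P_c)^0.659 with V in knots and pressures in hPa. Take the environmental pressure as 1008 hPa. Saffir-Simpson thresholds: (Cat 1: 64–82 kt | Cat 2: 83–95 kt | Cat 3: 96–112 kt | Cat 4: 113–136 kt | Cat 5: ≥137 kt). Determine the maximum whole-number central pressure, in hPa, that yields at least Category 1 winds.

973 hPa

Category 1 begins at V = 64 kt.
Required ΔP = (64/6.2)^(1/0.659) = 10.323^1.517 ≈ 34.54 hPa.
P_c ≤ 1008 − 34.54 = 973.46, so the highest integer P_c is 973 hPa.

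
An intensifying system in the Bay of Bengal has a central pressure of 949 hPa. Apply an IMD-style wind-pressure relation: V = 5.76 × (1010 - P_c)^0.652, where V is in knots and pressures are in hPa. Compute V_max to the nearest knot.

ΔP = 1010 − 949 = 61 hPa.
61^0.652 ≈ 14.589.
V ≈ 5.76 × 14.589 ≈ 84.0 kt.

84 kt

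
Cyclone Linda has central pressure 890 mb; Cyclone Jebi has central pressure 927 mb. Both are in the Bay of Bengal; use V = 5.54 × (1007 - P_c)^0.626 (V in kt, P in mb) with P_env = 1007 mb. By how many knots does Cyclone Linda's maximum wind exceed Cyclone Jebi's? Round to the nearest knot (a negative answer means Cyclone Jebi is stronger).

23 kt

Cyclone Linda: ΔP = 117; V ≈ 5.54 × 117^0.626 ≈ 109.19 kt.
Cyclone Jebi: ΔP = 80; V ≈ 5.54 × 80^0.626 ≈ 86.07 kt.
Difference ≈ 109.19 − 86.07 = 23.12 → 23 kt.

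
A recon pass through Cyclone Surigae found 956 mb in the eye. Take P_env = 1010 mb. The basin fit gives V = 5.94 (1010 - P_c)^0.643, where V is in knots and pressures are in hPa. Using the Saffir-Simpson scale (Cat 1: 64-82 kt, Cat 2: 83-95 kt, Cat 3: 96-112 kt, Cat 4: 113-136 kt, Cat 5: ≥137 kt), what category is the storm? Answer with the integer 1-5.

ΔP = 1010 − 956 = 54 mb.
V ≈ 5.94 × 54^0.643 = 5.94 × 13.00 ≈ 77 kt.
77 kt falls in the Category 1 band.

1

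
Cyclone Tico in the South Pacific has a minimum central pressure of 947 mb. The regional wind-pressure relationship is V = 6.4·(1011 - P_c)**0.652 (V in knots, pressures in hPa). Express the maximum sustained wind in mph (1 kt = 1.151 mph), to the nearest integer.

111 mph

ΔP = 1011 − 947 = 64 mb.
V ≈ 6.4 × 64^0.652 = 6.4 × 15.053 ≈ 96.341 kt.
96.341 × 1.151 ≈ 110.89 mph → 111 mph.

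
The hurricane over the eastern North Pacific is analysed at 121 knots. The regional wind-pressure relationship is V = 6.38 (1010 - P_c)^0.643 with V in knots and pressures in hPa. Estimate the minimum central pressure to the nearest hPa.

ΔP = (V / 6.38)^(1/0.643) = (121/6.38)^1.555.
121/6.38 = 18.966; 18.966^1.555 ≈ 97.16 hPa.
P_c = 1010 − 97.16 = 912.84 ≈ 913 hPa.

913 hPa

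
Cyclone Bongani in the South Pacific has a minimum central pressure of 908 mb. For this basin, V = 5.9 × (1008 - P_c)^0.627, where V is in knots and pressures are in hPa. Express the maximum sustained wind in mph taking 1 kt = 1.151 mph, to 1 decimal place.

121.9 mph

ΔP = 1008 − 908 = 100 mb.
V ≈ 5.9 × 100^0.627 = 5.9 × 17.947 ≈ 105.889 kt.
105.889 × 1.151 ≈ 121.88 mph → 121.9 mph.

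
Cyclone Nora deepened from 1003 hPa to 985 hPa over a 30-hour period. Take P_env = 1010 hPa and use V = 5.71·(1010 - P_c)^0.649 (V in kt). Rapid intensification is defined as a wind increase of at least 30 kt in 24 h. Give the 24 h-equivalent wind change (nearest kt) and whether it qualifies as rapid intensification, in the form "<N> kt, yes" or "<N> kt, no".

V₁: ΔP = 7, V ≈ 5.71 × 7^0.649 ≈ 20.19 kt.
V₂: ΔP = 25, V ≈ 5.71 × 25^0.649 ≈ 46.12 kt.
ΔV over 30 h = 25.93 kt → 24 h equivalent = 25.93 × 24/30 ≈ 20.74 kt.
21 kt < 30 kt ⇒ not rapid intensification.

21 kt, no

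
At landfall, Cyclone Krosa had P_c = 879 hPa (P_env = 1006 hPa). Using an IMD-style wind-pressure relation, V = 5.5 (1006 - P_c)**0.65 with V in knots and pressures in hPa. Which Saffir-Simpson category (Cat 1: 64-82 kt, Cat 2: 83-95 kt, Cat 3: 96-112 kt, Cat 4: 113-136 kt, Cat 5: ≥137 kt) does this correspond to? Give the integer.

4

ΔP = 1006 − 879 = 127 hPa.
V ≈ 5.5 × 127^0.65 = 5.5 × 23.31 ≈ 128 kt.
128 kt falls in the Category 4 band.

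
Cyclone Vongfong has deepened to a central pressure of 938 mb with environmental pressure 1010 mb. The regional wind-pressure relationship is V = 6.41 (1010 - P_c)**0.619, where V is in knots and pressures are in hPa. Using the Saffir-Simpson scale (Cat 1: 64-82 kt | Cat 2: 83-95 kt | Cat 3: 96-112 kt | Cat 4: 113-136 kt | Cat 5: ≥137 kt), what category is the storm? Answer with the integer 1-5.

ΔP = 1010 − 938 = 72 mb.
V ≈ 6.41 × 72^0.619 = 6.41 × 14.12 ≈ 90 kt.
90 kt falls in the Category 2 band.

2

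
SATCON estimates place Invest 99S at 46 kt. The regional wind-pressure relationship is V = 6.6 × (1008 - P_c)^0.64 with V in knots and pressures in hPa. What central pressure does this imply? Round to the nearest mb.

ΔP = (V / 6.6)^(1/0.64) = (46/6.6)^1.562.
46/6.6 = 6.970; 6.970^1.562 ≈ 20.77 mb.
P_c = 1008 − 20.77 = 987.23 ≈ 987 mb.

987 mb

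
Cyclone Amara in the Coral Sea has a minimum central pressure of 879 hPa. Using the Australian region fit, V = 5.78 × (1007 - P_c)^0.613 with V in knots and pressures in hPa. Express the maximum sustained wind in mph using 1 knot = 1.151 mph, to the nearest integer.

ΔP = 1007 − 879 = 128 hPa.
V ≈ 5.78 × 128^0.613 = 5.78 × 19.576 ≈ 113.148 kt.
113.148 × 1.151 ≈ 130.23 mph → 130 mph.

130 mph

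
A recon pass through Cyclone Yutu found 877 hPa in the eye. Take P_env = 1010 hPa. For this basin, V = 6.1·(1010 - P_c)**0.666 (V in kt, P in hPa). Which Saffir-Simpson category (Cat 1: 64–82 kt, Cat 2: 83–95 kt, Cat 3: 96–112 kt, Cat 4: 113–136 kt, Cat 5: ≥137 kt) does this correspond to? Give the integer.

5

ΔP = 1010 − 877 = 133 hPa.
V ≈ 6.1 × 133^0.666 = 6.1 × 25.97 ≈ 158 kt.
158 kt falls in the Category 5 band.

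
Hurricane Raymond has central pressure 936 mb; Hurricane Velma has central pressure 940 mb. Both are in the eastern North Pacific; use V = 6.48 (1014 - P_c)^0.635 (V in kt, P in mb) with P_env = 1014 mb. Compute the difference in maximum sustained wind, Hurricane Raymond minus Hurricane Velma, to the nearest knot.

Hurricane Raymond: ΔP = 78; V ≈ 6.48 × 78^0.635 ≈ 103.05 kt.
Hurricane Velma: ΔP = 74; V ≈ 6.48 × 74^0.635 ≈ 99.66 kt.
Difference ≈ 103.05 − 99.66 = 3.39 → 3 kt.

3 kt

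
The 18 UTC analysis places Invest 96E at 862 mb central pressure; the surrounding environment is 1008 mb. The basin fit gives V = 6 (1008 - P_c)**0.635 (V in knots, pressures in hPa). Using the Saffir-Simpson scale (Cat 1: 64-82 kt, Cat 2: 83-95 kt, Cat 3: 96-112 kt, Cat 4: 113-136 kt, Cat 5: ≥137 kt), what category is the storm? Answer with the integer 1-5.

ΔP = 1008 − 862 = 146 mb.
V ≈ 6 × 146^0.635 = 6 × 23.68 ≈ 142 kt.
142 kt falls in the Category 5 band.

5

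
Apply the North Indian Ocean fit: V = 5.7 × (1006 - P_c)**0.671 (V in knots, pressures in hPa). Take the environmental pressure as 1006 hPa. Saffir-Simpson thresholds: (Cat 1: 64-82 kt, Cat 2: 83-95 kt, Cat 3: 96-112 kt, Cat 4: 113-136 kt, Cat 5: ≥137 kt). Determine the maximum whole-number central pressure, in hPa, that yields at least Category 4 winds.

Category 4 begins at V = 113 kt.
Required ΔP = (113/5.7)^(1/0.671) = 19.825^1.490 ≈ 85.75 hPa.
P_c ≤ 1006 − 85.75 = 920.25, so the highest integer P_c is 920 hPa.

920 hPa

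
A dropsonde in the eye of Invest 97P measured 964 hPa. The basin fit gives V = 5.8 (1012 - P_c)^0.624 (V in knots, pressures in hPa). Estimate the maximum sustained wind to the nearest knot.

65 kt

ΔP = 1012 − 964 = 48 hPa.
48^0.624 ≈ 11.197.
V ≈ 5.8 × 11.197 ≈ 64.9 kt.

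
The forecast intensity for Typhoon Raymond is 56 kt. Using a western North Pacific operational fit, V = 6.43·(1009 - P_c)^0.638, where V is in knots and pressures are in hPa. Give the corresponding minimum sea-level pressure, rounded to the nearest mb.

ΔP = (V / 6.43)^(1/0.638) = (56/6.43)^1.567.
56/6.43 = 8.709; 8.709^1.567 ≈ 29.74 mb.
P_c = 1009 − 29.74 = 979.26 ≈ 979 mb.

979 mb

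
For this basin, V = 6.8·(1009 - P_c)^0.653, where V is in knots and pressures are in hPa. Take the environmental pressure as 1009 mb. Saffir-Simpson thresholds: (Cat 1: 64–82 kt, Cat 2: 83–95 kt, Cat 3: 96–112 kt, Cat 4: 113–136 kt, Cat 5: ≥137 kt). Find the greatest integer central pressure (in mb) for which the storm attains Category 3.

951 mb

Category 3 begins at V = 96 kt.
Required ΔP = (96/6.8)^(1/0.653) = 14.118^1.531 ≈ 57.64 mb.
P_c ≤ 1009 − 57.64 = 951.36, so the highest integer P_c is 951 mb.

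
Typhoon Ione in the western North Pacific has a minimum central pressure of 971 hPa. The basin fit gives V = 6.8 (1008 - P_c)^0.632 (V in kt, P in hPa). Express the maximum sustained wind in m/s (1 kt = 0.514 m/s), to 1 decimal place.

34.2 m/s

ΔP = 1008 − 971 = 37 hPa.
V ≈ 6.8 × 37^0.632 = 6.8 × 9.797 ≈ 66.621 kt.
66.621 × 0.514 ≈ 34.24 m/s → 34.2 m/s.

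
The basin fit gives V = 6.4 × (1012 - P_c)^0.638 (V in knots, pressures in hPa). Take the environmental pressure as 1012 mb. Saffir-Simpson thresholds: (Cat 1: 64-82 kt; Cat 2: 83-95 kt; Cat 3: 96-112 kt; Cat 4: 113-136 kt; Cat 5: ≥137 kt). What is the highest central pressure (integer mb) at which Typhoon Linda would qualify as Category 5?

Category 5 begins at V = 137 kt.
Required ΔP = (137/6.4)^(1/0.638) = 21.406^1.567 ≈ 121.76 mb.
P_c ≤ 1012 − 121.76 = 890.24, so the highest integer P_c is 890 mb.

890 mb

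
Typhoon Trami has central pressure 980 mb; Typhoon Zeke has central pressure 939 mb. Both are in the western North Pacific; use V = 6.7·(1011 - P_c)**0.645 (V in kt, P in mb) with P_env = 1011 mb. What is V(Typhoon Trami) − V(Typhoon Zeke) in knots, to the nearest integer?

-44 kt

Typhoon Trami: ΔP = 31; V ≈ 6.7 × 31^0.645 ≈ 61.38 kt.
Typhoon Zeke: ΔP = 72; V ≈ 6.7 × 72^0.645 ≈ 105.69 kt.
Difference ≈ 61.38 − 105.69 = -44.31 → -44 kt.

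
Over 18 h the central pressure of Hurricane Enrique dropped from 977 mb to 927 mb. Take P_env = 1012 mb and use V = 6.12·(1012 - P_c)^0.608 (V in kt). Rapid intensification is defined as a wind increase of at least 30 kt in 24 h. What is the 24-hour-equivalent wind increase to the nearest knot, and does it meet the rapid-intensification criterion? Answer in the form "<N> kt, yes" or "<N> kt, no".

51 kt, yes

V₁: ΔP = 35, V ≈ 6.12 × 35^0.608 ≈ 53.16 kt.
V₂: ΔP = 85, V ≈ 6.12 × 85^0.608 ≈ 91.17 kt.
ΔV over 18 h = 38.01 kt → 24 h equivalent = 38.01 × 24/18 ≈ 50.68 kt.
51 kt ≥ 30 kt ⇒ rapid intensification.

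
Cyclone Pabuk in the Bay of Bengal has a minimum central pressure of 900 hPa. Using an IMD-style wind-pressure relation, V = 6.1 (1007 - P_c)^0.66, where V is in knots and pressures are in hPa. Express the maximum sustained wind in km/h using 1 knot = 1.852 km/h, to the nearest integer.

ΔP = 1007 − 900 = 107 hPa.
V ≈ 6.1 × 107^0.66 = 6.1 × 21.847 ≈ 133.267 kt.
133.267 × 1.852 ≈ 246.81 km/h → 247 km/h.

247 km/h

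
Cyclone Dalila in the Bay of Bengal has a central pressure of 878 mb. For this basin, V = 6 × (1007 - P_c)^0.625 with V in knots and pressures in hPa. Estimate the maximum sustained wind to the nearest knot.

ΔP = 1007 − 878 = 129 mb.
129^0.625 ≈ 20.851.
V ≈ 6 × 20.851 ≈ 125.1 kt.

125 kt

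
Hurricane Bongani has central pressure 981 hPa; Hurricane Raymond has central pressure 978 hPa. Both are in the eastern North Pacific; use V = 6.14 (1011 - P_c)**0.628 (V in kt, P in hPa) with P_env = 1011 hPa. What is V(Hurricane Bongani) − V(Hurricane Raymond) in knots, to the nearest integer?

Hurricane Bongani: ΔP = 30; V ≈ 6.14 × 30^0.628 ≈ 51.98 kt.
Hurricane Raymond: ΔP = 33; V ≈ 6.14 × 33^0.628 ≈ 55.18 kt.
Difference ≈ 51.98 − 55.18 = -3.20 → -3 kt.

-3 kt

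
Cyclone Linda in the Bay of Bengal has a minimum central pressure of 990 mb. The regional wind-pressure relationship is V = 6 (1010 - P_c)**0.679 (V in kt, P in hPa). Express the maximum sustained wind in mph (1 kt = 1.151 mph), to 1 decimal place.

52.8 mph

ΔP = 1010 − 990 = 20 mb.
V ≈ 6 × 20^0.679 = 6 × 7.645 ≈ 45.872 kt.
45.872 × 1.151 ≈ 52.80 mph → 52.8 mph.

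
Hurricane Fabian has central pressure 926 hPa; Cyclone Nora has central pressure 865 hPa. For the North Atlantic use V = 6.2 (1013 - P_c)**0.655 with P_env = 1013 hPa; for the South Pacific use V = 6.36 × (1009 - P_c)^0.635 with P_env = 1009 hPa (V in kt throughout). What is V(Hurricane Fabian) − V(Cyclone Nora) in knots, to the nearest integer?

-34 kt

Hurricane Fabian: ΔP = 87; V ≈ 6.2 × 87^0.655 ≈ 115.55 kt.
Cyclone Nora: ΔP = 144; V ≈ 6.36 × 144^0.635 ≈ 149.29 kt.
Difference ≈ 115.55 − 149.29 = -33.74 → -34 kt.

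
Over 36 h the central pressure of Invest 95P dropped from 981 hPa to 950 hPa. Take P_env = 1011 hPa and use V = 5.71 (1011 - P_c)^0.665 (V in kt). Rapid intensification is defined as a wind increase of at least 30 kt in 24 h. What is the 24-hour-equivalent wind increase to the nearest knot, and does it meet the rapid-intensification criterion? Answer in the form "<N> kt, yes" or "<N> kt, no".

22 kt, no

V₁: ΔP = 30, V ≈ 5.71 × 30^0.665 ≈ 54.82 kt.
V₂: ΔP = 61, V ≈ 5.71 × 61^0.665 ≈ 87.88 kt.
ΔV over 36 h = 33.06 kt → 24 h equivalent = 33.06 × 24/36 ≈ 22.04 kt.
22 kt < 30 kt ⇒ not rapid intensification.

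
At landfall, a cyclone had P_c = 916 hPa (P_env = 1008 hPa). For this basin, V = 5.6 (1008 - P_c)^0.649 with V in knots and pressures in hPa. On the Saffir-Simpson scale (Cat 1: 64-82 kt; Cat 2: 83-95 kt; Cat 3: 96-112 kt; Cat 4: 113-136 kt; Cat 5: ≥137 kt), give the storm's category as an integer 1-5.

ΔP = 1008 − 916 = 92 hPa.
V ≈ 5.6 × 92^0.649 = 5.6 × 18.81 ≈ 105 kt.
105 kt falls in the Category 3 band.

3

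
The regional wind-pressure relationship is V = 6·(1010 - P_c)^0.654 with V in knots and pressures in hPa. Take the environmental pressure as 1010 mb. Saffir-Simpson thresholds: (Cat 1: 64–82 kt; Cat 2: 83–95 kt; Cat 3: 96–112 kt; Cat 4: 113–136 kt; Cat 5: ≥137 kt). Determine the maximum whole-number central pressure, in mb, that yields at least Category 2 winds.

954 mb

Category 2 begins at V = 83 kt.
Required ΔP = (83/6)^(1/0.654) = 13.833^1.529 ≈ 55.53 mb.
P_c ≤ 1010 − 55.53 = 954.47, so the highest integer P_c is 954 mb.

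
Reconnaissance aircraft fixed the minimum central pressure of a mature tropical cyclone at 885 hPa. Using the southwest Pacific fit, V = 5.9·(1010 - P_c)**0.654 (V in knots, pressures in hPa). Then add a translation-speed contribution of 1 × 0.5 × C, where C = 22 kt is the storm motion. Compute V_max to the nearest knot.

ΔP = 1010 − 885 = 125 hPa.
125^0.654 ≈ 23.517.
V ≈ 5.9 × 23.517 ≈ 138.7 kt.
Translation term: 1 × 0.5 × 22 = 11 kt.
Corrected V ≈ 149.7 kt → 150 kt.

150 kt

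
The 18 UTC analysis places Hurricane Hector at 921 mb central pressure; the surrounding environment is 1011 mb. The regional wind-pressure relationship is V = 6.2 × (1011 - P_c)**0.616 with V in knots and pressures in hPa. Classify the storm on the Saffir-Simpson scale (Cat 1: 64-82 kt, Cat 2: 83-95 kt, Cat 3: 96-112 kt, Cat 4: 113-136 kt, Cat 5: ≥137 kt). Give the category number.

ΔP = 1011 − 921 = 90 mb.
V ≈ 6.2 × 90^0.616 = 6.2 × 15.99 ≈ 99 kt.
99 kt falls in the Category 3 band.

3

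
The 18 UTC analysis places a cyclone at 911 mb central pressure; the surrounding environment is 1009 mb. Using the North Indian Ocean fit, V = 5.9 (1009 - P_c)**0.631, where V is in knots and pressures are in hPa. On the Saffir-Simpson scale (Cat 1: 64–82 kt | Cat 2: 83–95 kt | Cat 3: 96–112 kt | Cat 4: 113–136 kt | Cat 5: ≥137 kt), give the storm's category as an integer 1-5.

ΔP = 1009 − 911 = 98 mb.
V ≈ 5.9 × 98^0.631 = 5.9 × 18.05 ≈ 106 kt.
106 kt falls in the Category 3 band.

3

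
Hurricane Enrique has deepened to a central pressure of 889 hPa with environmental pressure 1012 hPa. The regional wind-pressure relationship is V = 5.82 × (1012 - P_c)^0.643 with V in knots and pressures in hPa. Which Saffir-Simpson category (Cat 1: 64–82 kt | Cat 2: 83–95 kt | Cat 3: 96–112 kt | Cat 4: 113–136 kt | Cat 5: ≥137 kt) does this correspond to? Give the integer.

ΔP = 1012 − 889 = 123 hPa.
V ≈ 5.82 × 123^0.643 = 5.82 × 22.07 ≈ 128 kt.
128 kt falls in the Category 4 band.

4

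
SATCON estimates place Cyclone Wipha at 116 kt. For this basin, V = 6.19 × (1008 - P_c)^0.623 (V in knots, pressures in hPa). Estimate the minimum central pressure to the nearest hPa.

ΔP = (V / 6.19)^(1/0.623) = (116/6.19)^1.605.
116/6.19 = 18.740; 18.740^1.605 ≈ 110.40 hPa.
P_c = 1008 − 110.40 = 897.60 ≈ 898 hPa.

898 hPa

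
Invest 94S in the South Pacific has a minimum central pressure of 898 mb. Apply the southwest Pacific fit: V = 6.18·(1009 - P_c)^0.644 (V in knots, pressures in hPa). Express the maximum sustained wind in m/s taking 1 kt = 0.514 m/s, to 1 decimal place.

ΔP = 1009 − 898 = 111 mb.
V ≈ 6.18 × 111^0.644 = 6.18 × 20.758 ≈ 128.285 kt.
128.285 × 0.514 ≈ 65.94 m/s → 65.9 m/s.

65.9 m/s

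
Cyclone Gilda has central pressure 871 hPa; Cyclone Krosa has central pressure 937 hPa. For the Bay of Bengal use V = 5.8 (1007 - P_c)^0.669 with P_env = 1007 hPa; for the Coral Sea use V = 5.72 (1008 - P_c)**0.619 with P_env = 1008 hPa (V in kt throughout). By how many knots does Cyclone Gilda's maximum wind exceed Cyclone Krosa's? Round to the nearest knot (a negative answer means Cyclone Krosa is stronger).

75 kt

Cyclone Gilda: ΔP = 136; V ≈ 5.8 × 136^0.669 ≈ 155.15 kt.
Cyclone Krosa: ΔP = 71; V ≈ 5.72 × 71^0.619 ≈ 80.04 kt.
Difference ≈ 155.15 − 80.04 = 75.11 → 75 kt.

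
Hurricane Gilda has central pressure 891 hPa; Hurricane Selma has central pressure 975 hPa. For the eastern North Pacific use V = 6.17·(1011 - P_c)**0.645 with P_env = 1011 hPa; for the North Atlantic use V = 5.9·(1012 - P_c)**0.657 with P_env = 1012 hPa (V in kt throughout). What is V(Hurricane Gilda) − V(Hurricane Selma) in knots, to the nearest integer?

Hurricane Gilda: ΔP = 120; V ≈ 6.17 × 120^0.645 ≈ 135.32 kt.
Hurricane Selma: ΔP = 37; V ≈ 5.9 × 37^0.657 ≈ 63.26 kt.
Difference ≈ 135.32 − 63.26 = 72.06 → 72 kt.

72 kt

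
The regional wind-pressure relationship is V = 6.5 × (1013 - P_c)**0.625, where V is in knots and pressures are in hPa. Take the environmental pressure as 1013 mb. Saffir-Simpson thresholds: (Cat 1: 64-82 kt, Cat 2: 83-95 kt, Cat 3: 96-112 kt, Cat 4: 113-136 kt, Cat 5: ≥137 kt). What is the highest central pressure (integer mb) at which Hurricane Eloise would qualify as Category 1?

Category 1 begins at V = 64 kt.
Required ΔP = (64/6.5)^(1/0.625) = 9.846^1.600 ≈ 38.84 mb.
P_c ≤ 1013 − 38.84 = 974.16, so the highest integer P_c is 974 mb.

974 mb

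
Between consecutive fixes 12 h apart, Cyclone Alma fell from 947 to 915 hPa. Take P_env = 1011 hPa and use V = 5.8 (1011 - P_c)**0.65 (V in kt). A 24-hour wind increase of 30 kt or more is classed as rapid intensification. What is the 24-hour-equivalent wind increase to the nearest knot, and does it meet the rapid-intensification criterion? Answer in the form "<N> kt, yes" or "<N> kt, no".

V₁: ΔP = 64, V ≈ 5.8 × 64^0.65 ≈ 86.59 kt.
V₂: ΔP = 96, V ≈ 5.8 × 96^0.65 ≈ 112.69 kt.
ΔV over 12 h = 26.10 kt → 24 h equivalent = 26.10 × 24/12 ≈ 52.20 kt.
52 kt ≥ 30 kt ⇒ rapid intensification.

52 kt, yes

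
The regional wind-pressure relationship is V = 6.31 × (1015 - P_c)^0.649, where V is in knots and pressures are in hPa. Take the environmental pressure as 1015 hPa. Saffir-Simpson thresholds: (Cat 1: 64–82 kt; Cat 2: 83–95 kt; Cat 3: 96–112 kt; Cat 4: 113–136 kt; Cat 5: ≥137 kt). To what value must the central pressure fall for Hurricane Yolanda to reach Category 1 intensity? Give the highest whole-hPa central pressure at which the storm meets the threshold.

Category 1 begins at V = 64 kt.
Required ΔP = (64/6.31)^(1/0.649) = 10.143^1.541 ≈ 35.51 hPa.
P_c ≤ 1015 − 35.51 = 979.49, so the highest integer P_c is 979 hPa.

979 hPa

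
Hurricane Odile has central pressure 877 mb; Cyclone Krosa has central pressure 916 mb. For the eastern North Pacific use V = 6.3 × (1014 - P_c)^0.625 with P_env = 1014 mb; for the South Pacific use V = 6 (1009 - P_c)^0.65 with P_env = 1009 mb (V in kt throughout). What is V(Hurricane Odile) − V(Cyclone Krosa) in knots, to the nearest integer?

22 kt

Hurricane Odile: ΔP = 137; V ≈ 6.3 × 137^0.625 ≈ 136.39 kt.
Cyclone Krosa: ΔP = 93; V ≈ 6 × 93^0.65 ≈ 114.20 kt.
Difference ≈ 136.39 − 114.20 = 22.19 → 22 kt.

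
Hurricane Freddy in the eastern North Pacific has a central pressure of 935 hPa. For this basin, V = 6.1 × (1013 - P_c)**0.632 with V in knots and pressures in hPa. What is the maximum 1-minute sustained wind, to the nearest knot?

96 kt

ΔP = 1013 − 935 = 78 hPa.
78^0.632 ≈ 15.697.
V ≈ 6.1 × 15.697 ≈ 95.7 kt.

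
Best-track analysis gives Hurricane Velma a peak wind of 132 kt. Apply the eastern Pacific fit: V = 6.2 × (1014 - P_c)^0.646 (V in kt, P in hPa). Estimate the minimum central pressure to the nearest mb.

ΔP = (V / 6.2)^(1/0.646) = (132/6.2)^1.548.
132/6.2 = 21.290; 21.290^1.548 ≈ 113.77 mb.
P_c = 1014 − 113.77 = 900.23 ≈ 900 mb.

900 mb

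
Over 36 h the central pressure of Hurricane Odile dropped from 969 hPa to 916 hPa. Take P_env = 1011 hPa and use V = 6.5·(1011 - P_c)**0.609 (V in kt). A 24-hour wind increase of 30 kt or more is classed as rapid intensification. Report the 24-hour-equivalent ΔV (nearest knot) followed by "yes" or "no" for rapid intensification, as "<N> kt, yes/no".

V₁: ΔP = 42, V ≈ 6.5 × 42^0.609 ≈ 63.31 kt.
V₂: ΔP = 95, V ≈ 6.5 × 95^0.609 ≈ 104.08 kt.
ΔV over 36 h = 40.77 kt → 24 h equivalent = 40.77 × 24/36 ≈ 27.18 kt.
27 kt < 30 kt ⇒ not rapid intensification.

27 kt, no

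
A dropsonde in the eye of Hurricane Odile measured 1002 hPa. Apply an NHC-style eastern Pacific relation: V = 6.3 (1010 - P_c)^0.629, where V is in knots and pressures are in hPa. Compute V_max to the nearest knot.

ΔP = 1010 − 1002 = 8 hPa.
8^0.629 ≈ 3.699.
V ≈ 6.3 × 3.699 ≈ 23.3 kt.

23 kt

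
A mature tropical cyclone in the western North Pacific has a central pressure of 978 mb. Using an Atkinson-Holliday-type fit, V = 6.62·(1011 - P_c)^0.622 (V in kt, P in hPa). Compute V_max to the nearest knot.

ΔP = 1011 − 978 = 33 mb.
33^0.622 ≈ 8.801.
V ≈ 6.62 × 8.801 ≈ 58.3 kt.

58 kt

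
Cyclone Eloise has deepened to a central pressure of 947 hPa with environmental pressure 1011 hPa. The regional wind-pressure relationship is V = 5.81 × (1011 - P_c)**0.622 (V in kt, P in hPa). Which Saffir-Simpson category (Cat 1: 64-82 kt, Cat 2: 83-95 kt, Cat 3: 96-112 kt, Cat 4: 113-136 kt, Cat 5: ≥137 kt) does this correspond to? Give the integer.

1

ΔP = 1011 − 947 = 64 hPa.
V ≈ 5.81 × 64^0.622 = 5.81 × 13.29 ≈ 77 kt.
77 kt falls in the Category 1 band.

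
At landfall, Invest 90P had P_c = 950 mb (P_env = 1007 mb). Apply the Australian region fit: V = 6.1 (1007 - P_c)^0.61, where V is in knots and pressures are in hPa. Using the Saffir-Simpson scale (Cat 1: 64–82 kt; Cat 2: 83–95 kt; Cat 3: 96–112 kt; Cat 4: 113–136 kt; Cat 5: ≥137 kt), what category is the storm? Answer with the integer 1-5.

1

ΔP = 1007 − 950 = 57 mb.
V ≈ 6.1 × 57^0.61 = 6.1 × 11.78 ≈ 72 kt.
72 kt falls in the Category 1 band.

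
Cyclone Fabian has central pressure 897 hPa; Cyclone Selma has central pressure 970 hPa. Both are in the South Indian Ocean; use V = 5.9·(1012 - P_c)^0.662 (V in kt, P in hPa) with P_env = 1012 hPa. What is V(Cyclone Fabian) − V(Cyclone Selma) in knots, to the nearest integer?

66 kt

Cyclone Fabian: ΔP = 115; V ≈ 5.9 × 115^0.662 ≈ 136.47 kt.
Cyclone Selma: ΔP = 42; V ≈ 5.9 × 42^0.662 ≈ 70.06 kt.
Difference ≈ 136.47 − 70.06 = 66.41 → 66 kt.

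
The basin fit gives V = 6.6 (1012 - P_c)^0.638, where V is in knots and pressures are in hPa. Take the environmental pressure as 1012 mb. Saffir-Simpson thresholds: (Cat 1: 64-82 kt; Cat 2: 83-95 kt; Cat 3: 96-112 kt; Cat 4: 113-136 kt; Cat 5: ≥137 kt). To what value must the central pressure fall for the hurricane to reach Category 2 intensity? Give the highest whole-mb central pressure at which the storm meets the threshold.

959 mb

Category 2 begins at V = 83 kt.
Required ΔP = (83/6.6)^(1/0.638) = 12.576^1.567 ≈ 52.89 mb.
P_c ≤ 1012 − 52.89 = 959.11, so the highest integer P_c is 959 mb.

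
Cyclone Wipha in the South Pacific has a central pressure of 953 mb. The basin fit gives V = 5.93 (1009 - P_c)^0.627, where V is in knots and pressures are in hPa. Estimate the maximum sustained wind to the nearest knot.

74 kt

ΔP = 1009 − 953 = 56 mb.
56^0.627 ≈ 12.477.
V ≈ 5.93 × 12.477 ≈ 74.0 kt.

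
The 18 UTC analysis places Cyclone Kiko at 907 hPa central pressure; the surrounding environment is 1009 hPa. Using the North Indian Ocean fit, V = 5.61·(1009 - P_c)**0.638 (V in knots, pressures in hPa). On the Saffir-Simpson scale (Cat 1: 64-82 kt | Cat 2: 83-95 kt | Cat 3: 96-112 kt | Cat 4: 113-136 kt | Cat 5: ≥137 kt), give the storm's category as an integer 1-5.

3

ΔP = 1009 − 907 = 102 hPa.
V ≈ 5.61 × 102^0.638 = 5.61 × 19.12 ≈ 107 kt.
107 kt falls in the Category 3 band.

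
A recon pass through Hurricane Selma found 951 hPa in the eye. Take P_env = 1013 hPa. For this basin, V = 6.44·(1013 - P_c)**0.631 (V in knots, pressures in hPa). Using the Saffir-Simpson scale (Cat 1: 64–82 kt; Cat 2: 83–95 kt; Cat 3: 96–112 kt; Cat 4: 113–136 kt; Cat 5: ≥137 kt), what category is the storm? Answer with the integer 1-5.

ΔP = 1013 − 951 = 62 hPa.
V ≈ 6.44 × 62^0.631 = 6.44 × 13.52 ≈ 87 kt.
87 kt falls in the Category 2 band.

2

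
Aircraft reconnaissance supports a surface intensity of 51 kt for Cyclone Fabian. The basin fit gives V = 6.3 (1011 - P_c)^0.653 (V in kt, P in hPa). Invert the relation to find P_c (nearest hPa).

986 hPa

ΔP = (V / 6.3)^(1/0.653) = (51/6.3)^1.531.
51/6.3 = 8.095; 8.095^1.531 ≈ 24.60 hPa.
P_c = 1011 − 24.60 = 986.40 ≈ 986 hPa.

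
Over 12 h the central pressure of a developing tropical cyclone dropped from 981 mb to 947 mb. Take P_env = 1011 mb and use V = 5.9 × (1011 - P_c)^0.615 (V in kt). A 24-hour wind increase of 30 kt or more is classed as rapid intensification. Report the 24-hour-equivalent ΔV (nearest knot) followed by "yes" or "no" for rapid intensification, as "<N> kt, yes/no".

V₁: ΔP = 30, V ≈ 5.9 × 30^0.615 ≈ 47.78 kt.
V₂: ΔP = 64, V ≈ 5.9 × 64^0.615 ≈ 76.15 kt.
ΔV over 12 h = 28.37 kt → 24 h equivalent = 28.37 × 24/12 ≈ 56.74 kt.
57 kt ≥ 30 kt ⇒ rapid intensification.

57 kt, yes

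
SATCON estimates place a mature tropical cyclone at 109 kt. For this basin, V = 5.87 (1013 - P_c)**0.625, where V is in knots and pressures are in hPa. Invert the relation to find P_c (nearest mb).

906 mb

ΔP = (V / 5.87)^(1/0.625) = (109/5.87)^1.600.
109/5.87 = 18.569; 18.569^1.600 ≈ 107.17 mb.
P_c = 1013 − 107.17 = 905.83 ≈ 906 mb.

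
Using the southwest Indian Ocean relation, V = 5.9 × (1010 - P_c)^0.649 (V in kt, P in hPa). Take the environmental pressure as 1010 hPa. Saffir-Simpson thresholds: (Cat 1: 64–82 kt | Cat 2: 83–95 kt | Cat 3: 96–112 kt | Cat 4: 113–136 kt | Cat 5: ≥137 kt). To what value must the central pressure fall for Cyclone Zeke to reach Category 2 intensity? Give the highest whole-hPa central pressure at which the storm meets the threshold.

Category 2 begins at V = 83 kt.
Required ΔP = (83/5.9)^(1/0.649) = 14.068^1.541 ≈ 58.78 hPa.
P_c ≤ 1010 − 58.78 = 951.22, so the highest integer P_c is 951 hPa.

951 hPa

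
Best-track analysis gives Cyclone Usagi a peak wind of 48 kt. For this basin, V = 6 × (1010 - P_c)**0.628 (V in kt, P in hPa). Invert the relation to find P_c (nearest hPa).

ΔP = (V / 6)^(1/0.628) = (48/6)^1.592.
48/6 = 8.000; 8.000^1.592 ≈ 27.42 hPa.
P_c = 1010 − 27.42 = 982.58 ≈ 983 hPa.

983 hPa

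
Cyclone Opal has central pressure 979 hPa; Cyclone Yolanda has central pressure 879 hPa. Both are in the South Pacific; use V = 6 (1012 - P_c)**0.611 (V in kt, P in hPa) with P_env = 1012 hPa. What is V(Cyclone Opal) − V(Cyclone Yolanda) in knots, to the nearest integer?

Cyclone Opal: ΔP = 33; V ≈ 6 × 33^0.611 ≈ 50.81 kt.
Cyclone Yolanda: ΔP = 133; V ≈ 6 × 133^0.611 ≈ 119.08 kt.
Difference ≈ 50.81 − 119.08 = -68.27 → -68 kt.

-68 kt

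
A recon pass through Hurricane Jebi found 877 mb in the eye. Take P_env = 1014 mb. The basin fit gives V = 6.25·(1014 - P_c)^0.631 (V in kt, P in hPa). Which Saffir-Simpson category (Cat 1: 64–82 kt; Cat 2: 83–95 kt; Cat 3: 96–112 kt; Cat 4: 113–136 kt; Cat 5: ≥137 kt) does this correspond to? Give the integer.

ΔP = 1014 − 877 = 137 mb.
V ≈ 6.25 × 137^0.631 = 6.25 × 22.30 ≈ 139 kt.
139 kt falls in the Category 5 band.

5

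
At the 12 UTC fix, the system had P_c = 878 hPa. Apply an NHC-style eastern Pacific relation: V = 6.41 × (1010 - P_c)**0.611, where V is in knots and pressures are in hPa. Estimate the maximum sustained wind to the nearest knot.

127 kt

ΔP = 1010 − 878 = 132 hPa.
132^0.611 ≈ 19.755.
V ≈ 6.41 × 19.755 ≈ 126.6 kt.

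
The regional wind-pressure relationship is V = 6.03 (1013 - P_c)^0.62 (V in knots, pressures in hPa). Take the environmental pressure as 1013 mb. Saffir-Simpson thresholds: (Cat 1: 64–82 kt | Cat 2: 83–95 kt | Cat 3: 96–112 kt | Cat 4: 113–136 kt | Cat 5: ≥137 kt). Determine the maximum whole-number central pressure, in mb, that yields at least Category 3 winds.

Category 3 begins at V = 96 kt.
Required ΔP = (96/6.03)^(1/0.62) = 15.920^1.613 ≈ 86.82 mb.
P_c ≤ 1013 − 86.82 = 926.18, so the highest integer P_c is 926 mb.

926 mb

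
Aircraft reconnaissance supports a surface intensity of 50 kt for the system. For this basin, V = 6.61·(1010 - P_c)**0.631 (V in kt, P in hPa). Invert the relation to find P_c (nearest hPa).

985 hPa

ΔP = (V / 6.61)^(1/0.631) = (50/6.61)^1.585.
50/6.61 = 7.564; 7.564^1.585 ≈ 24.70 hPa.
P_c = 1010 − 24.70 = 985.30 ≈ 985 hPa.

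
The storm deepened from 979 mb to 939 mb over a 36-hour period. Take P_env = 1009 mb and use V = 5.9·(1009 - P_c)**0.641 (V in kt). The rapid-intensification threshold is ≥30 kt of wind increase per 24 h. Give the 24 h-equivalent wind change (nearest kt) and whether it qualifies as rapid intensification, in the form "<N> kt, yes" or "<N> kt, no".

V₁: ΔP = 30, V ≈ 5.9 × 30^0.641 ≈ 52.20 kt.
V₂: ΔP = 70, V ≈ 5.9 × 70^0.641 ≈ 89.86 kt.
ΔV over 36 h = 37.66 kt → 24 h equivalent = 37.66 × 24/36 ≈ 25.11 kt.
25 kt < 30 kt ⇒ not rapid intensification.

25 kt, no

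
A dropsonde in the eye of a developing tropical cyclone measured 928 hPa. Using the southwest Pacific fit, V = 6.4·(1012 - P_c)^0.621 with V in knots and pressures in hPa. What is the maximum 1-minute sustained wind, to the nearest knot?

100 kt

ΔP = 1012 − 928 = 84 hPa.
84^0.621 ≈ 15.667.
V ≈ 6.4 × 15.667 ≈ 100.3 kt.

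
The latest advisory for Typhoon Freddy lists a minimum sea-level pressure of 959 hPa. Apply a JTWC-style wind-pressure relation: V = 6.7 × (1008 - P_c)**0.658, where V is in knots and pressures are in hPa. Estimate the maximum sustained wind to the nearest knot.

87 kt

ΔP = 1008 − 959 = 49 hPa.
49^0.658 ≈ 12.946.
V ≈ 6.7 × 12.946 ≈ 86.7 kt.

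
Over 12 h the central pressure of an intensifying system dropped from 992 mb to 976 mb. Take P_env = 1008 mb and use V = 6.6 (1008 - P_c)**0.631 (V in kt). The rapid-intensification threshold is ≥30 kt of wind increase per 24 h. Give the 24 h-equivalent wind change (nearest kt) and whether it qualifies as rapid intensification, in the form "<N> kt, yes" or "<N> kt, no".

42 kt, yes

V₁: ΔP = 16, V ≈ 6.6 × 16^0.631 ≈ 37.96 kt.
V₂: ΔP = 32, V ≈ 6.6 × 32^0.631 ≈ 58.79 kt.
ΔV over 12 h = 20.83 kt → 24 h equivalent = 20.83 × 24/12 ≈ 41.66 kt.
42 kt ≥ 30 kt ⇒ rapid intensification.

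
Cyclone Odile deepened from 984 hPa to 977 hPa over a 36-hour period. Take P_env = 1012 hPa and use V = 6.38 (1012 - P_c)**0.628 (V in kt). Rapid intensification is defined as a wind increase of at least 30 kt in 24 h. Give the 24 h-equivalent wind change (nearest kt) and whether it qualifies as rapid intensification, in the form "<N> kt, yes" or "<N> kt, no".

5 kt, no

V₁: ΔP = 28, V ≈ 6.38 × 28^0.628 ≈ 51.72 kt.
V₂: ΔP = 35, V ≈ 6.38 × 35^0.628 ≈ 59.50 kt.
ΔV over 36 h = 7.78 kt → 24 h equivalent = 7.78 × 24/36 ≈ 5.19 kt.
5 kt < 30 kt ⇒ not rapid intensification.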